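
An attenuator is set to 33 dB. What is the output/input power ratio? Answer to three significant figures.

0.000501

Power ratio = 10^(dB/10).
10^(-33/10) = 10^(-3.300) = 0.000501.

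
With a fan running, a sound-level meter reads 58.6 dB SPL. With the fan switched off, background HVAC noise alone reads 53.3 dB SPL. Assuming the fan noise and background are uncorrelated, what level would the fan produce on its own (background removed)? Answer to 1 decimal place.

57.1 dB SPL

Background correction is a power subtraction:
L_src = 10·log₁₀(10^(58.6/10) − 10^(53.3/10)) = 10·log₁₀(510600) = 57.1 dB SPL.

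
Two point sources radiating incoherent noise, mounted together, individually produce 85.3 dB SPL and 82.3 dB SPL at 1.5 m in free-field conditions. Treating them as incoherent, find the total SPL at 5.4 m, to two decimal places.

75.94 dB SPL

Combined at 1.5 m: 10·log₁₀(10^(85.3/10)+10^(82.3/10)) = 87.064 dB SPL.
Then apply −20·log₁₀(5.4/1.5) = -11.126 dB → 75.94 dB SPL.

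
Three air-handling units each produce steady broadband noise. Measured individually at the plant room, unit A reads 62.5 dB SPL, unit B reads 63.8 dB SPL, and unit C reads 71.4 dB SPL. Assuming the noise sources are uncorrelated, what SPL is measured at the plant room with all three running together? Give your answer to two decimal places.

Add the sources as powers (linear), then convert back to dB:
L_total = 10·log₁₀(10^(62.5/10) + 10^(63.8/10) + 10^(71.4/10)) = 10·log₁₀(17980000) = 72.55 dB SPL.

72.55 dB SPL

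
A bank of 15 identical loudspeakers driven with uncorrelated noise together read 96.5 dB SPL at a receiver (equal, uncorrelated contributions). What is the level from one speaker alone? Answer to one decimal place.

84.7 dB SPL

15 equal incoherent sources add 10·log₁₀(15) = 11.76 dB over one source.
L_one = 96.5 − 11.76 = 84.7 dB SPL.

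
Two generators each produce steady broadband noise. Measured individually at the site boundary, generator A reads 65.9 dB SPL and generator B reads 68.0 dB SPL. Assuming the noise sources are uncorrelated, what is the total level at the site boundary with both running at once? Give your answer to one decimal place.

Uncorrelated sources add in intensity (power), not in dB.
L_total = 10·log₁₀(10^(65.9/10) + 10^(68.0/10)) = 10·log₁₀(10200000) = 70.1 dB SPL.

70.1 dB SPL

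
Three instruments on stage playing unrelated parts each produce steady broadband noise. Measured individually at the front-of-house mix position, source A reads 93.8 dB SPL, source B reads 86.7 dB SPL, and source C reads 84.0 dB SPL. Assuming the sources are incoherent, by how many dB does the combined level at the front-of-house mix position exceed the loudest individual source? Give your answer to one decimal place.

1.1 dB

Uncorrelated sources add in intensity (power), not in dB.
L_total = 10·log₁₀(10^(93.8/10) + 10^(86.7/10) + 10^(84.0/10)) = 94.94 dB SPL.
Excess over the loudest (93.8 dB): 94.94 − 93.8 = 1.1 dB.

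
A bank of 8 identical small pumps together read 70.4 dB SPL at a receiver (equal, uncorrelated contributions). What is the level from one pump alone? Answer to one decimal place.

61.4 dB SPL

8 equal incoherent sources add 10·log₁₀(8) = 9.03 dB over one source.
L_one = 70.4 − 9.03 = 61.4 dB SPL.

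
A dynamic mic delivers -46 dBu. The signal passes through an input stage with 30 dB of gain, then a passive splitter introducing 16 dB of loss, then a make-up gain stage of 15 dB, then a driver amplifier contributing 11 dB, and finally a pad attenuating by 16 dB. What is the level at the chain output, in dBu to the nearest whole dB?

Cascaded gains and losses add directly in dB.
-46 + 30 − 16 + 15 + 11 − 16 = -22 dBu.

-22 dBu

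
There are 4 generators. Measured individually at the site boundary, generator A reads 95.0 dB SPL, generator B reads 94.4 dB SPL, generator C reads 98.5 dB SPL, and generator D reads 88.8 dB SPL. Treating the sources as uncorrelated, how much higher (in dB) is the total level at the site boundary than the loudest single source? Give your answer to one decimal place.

Uncorrelated sources add in intensity (power), not in dB.
L_total = 10·log₁₀(10^(95.0/10) + 10^(94.4/10) + 10^(98.5/10) + 10^(88.8/10)) = 101.38 dB SPL.
Excess over the loudest (98.5 dB): 101.38 − 98.5 = 2.9 dB.

2.9 dB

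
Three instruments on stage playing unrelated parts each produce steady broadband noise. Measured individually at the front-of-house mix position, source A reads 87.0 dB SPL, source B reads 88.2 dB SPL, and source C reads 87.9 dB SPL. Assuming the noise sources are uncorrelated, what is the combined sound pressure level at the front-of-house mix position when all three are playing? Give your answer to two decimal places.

Add the sources as powers (linear), then convert back to dB:
L_total = 10·log₁₀(10^(87.0/10) + 10^(88.2/10) + 10^(87.9/10)) = 10·log₁₀(1778000000) = 92.50 dB SPL.

92.50 dB SPL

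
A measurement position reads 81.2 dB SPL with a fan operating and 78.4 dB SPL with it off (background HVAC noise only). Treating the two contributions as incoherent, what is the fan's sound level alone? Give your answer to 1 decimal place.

Background correction is a power subtraction:
L_src = 10·log₁₀(10^(81.2/10) − 10^(78.4/10)) = 10·log₁₀(62640000) = 78.0 dB SPL.

78.0 dB SPL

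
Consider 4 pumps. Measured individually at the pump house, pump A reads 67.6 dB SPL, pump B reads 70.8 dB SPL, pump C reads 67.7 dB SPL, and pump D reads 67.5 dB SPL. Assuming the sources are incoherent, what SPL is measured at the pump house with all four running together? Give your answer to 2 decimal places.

74.67 dB SPL

Incoherent sources sum as intensities:
L_total = 10·log₁₀(10^(67.6/10) + 10^(70.8/10) + 10^(67.7/10) + 10^(67.5/10)) = 10·log₁₀(29290000) = 74.67 dB SPL.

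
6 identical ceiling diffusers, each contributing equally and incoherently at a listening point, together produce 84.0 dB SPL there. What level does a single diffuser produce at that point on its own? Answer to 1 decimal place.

6 equal incoherent sources add 10·log₁₀(6) = 7.78 dB over one source.
L_one = 84.0 − 7.78 = 76.2 dB SPL.

76.2 dB SPL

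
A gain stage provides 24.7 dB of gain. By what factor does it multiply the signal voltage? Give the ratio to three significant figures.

17.2

Voltage ratio = 10^(dB/20).
10^(24.7/20) = 10^(1.235) = 17.2.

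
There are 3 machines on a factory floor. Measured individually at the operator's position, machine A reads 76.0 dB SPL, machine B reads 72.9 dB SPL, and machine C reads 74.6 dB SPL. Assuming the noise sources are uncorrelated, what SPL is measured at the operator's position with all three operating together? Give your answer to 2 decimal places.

79.45 dB SPL

Uncorrelated sources add in intensity (power), not in dB.
L_total = 10·log₁₀(10^(76.0/10) + 10^(72.9/10) + 10^(74.6/10)) = 10·log₁₀(88150000) = 79.45 dB SPL.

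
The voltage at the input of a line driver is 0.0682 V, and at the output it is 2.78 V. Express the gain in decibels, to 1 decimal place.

Voltage is an amplitude quantity, so gain = 20·log₁₀(V_out/V_in).
20·log₁₀(2.78/0.0682) = 20·log₁₀(40.76) = 32.2 dB.

32.2 dB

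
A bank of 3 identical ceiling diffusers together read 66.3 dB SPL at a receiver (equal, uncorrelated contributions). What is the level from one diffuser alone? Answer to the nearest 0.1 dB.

3 equal incoherent sources add 10·log₁₀(3) = 4.77 dB over one source.
L_one = 66.3 − 4.77 = 61.5 dB SPL.

61.5 dB SPL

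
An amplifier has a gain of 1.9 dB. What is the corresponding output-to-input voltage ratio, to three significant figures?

1.24

Voltage ratio = 10^(dB/20).
10^(1.9/20) = 10^(0.09500) = 1.24.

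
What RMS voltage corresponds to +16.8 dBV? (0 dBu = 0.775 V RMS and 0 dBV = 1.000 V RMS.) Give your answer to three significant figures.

V = 1.000 V × 10^(+16.8/20).
= 1.000 × 6.918 = 6.92 V.

6.92 V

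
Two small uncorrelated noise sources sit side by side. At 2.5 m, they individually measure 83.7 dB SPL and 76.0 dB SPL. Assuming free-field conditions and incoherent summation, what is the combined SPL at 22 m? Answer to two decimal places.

65.49 dB SPL

Combined at 2.5 m: 10·log₁₀(10^(83.7/10)+10^(76.0/10)) = 84.381 dB SPL.
Then apply −20·log₁₀(22/2.5) = -18.890 dB → 65.49 dB SPL.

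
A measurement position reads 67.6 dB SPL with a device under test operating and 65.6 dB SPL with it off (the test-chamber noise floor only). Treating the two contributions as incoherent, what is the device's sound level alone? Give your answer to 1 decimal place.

Subtract intensities: L_src = 10·log₁₀(10^(L_total/10) − 10^(L_bg/10)).
L_src = 10·log₁₀(10^(67.6/10) − 10^(65.6/10)) = 10·log₁₀(2124000) = 63.3 dB SPL.

63.3 dB SPL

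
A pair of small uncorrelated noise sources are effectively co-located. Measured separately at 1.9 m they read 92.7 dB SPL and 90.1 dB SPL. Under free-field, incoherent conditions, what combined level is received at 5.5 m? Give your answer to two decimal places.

85.37 dB SPL

Combined at 1.9 m: 10·log₁₀(10^(92.7/10)+10^(90.1/10)) = 94.602 dB SPL.
Then apply −20·log₁₀(5.5/1.9) = -9.232 dB → 85.37 dB SPL.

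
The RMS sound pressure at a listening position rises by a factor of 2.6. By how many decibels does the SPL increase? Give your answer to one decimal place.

8.3 dB

Sound pressure is an amplitude quantity: ΔL = 20·log₁₀(p₂/p₁).
20·log₁₀(2.6) = 8.3 dB.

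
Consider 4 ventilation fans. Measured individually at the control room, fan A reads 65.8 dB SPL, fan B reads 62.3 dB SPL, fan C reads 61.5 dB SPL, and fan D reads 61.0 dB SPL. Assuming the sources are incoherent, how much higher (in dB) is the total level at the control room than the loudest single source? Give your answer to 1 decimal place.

Uncorrelated sources add in intensity (power), not in dB.
L_total = 10·log₁₀(10^(65.8/10) + 10^(62.3/10) + 10^(61.5/10) + 10^(61.0/10)) = 69.12 dB SPL.
Excess over the loudest (65.8 dB): 69.12 − 65.8 = 3.3 dB.

3.3 dB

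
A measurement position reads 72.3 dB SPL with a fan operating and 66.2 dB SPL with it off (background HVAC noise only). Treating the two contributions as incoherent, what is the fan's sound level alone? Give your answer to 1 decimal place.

Subtract intensities: L_src = 10·log₁₀(10^(L_total/10) − 10^(L_bg/10)).
L_src = 10·log₁₀(10^(72.3/10) − 10^(66.2/10)) = 10·log₁₀(12810000) = 71.1 dB SPL.

71.1 dB SPL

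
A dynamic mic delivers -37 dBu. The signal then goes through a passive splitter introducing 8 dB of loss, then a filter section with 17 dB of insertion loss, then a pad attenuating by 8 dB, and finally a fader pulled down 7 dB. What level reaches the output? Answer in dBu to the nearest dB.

-77 dBu

Cascaded gains and losses add directly in dB.
-37 − 8 − 17 − 8 − 7 = -77 dBu.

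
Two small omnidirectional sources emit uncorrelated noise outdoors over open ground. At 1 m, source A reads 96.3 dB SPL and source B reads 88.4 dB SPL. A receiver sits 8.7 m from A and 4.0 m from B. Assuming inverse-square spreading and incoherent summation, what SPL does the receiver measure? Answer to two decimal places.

At the listener: L_A = 96.3 − 20·log₁₀(8.7) = 77.510 dB; L_B = 88.4 − 20·log₁₀(4.0) = 76.359 dB.
Combined: 10·log₁₀(10^(77.510/10)+10^(76.359/10)) = 79.98 dB SPL.

79.98 dB SPL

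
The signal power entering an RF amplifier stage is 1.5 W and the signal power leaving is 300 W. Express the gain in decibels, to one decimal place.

23.0 dB

Power is a power quantity, so gain = 10·log₁₀(P_out/P_in).
10·log₁₀(300/1.5) = 10·log₁₀(200.0) = 23.0 dB.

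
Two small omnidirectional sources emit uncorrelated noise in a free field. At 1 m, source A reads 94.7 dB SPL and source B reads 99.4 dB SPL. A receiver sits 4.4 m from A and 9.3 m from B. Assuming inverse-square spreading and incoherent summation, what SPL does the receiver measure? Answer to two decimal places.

At the listener: L_A = 94.7 − 20·log₁₀(4.4) = 81.831 dB; L_B = 99.4 − 20·log₁₀(9.3) = 80.030 dB.
Combined: 10·log₁₀(10^(81.831/10)+10^(80.030/10)) = 84.03 dB SPL.

84.03 dB SPL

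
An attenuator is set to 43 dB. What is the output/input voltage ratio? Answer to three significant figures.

Voltage ratio = 10^(dB/20).
10^(-43/20) = 10^(-2.150) = 0.00708.

0.00708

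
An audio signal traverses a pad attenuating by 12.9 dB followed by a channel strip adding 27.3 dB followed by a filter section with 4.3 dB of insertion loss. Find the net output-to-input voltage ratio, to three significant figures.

3.20

Net gain = (−12.9) + 27.3 + (−4.3) = 10.1 dB.
Voltage ratio = 10^(10.1/20) = 3.20.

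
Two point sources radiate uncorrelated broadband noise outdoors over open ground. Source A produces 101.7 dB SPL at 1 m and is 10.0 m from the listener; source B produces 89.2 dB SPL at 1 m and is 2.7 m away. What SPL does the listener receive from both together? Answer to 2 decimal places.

84.18 dB SPL

At the listener: L_A = 101.7 − 20·log₁₀(10.0) = 81.700 dB; L_B = 89.2 − 20·log₁₀(2.7) = 80.573 dB.
Combined: 10·log₁₀(10^(81.700/10)+10^(80.573/10)) = 84.18 dB SPL.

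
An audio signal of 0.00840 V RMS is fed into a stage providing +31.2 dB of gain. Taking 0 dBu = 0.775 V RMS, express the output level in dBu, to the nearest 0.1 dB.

Input level: 20·log₁₀(0.00840/0.775) = -39.30 dBu.
Output: -39.30 + 31.2 = -8.1 dBu.

-8.1 dBu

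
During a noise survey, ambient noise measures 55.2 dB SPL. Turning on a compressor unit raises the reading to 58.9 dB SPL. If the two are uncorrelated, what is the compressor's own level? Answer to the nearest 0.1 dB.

Remove the background by subtracting linear intensities:
L_src = 10·log₁₀(10^(58.9/10) − 10^(55.2/10)) = 10·log₁₀(445100) = 56.5 dB SPL.

56.5 dB SPL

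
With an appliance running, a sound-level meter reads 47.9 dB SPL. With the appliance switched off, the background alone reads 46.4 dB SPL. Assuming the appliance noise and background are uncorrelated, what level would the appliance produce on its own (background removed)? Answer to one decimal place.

Subtract intensities: L_src = 10·log₁₀(10^(L_total/10) − 10^(L_bg/10)).
L_src = 10·log₁₀(10^(47.9/10) − 10^(46.4/10)) = 10·log₁₀(18010) = 42.6 dB SPL.

42.6 dB SPL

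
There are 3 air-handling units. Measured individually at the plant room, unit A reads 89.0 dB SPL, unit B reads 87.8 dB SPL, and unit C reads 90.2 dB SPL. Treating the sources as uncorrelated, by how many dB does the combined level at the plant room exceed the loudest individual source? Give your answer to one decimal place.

3.7 dB

Add the sources as powers (linear), then convert back to dB:
L_total = 10·log₁₀(10^(89.0/10) + 10^(87.8/10) + 10^(90.2/10)) = 93.88 dB SPL.
Excess over the loudest (90.2 dB): 93.88 − 90.2 = 3.7 dB.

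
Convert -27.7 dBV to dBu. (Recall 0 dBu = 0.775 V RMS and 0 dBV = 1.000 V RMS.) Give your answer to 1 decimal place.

The offset between the scales is 20·log₁₀(0.775/1.000) = −2.214 dB.
So dBu = -27.7 + 2.214 = -25.5 dBu.

-25.5 dBu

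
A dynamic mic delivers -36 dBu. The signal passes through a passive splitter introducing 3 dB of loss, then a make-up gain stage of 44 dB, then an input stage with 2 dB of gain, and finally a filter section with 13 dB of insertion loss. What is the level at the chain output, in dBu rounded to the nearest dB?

Gain stages sum in dB:
-36 − 3 + 44 + 2 − 13 = -6 dBu.

-6 dBu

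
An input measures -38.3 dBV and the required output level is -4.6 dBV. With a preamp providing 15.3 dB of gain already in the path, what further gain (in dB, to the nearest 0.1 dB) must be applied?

The required make-up gain is the shortfall in the dB sum.
G = -4.6 − (-38.3) − 15.3 = 18.4 dB.

18.4 dB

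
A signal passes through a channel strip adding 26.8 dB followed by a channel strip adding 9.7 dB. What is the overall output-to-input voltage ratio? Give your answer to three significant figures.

66.8

Net gain = 26.8 + 9.7 = 36.5 dB.
Voltage ratio = 10^(36.5/20) = 66.8.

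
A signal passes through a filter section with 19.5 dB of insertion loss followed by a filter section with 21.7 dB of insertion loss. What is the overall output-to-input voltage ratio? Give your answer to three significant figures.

0.00871

Net gain = (−19.5) + (−21.7) = -41.2 dB.
Voltage ratio = 10^(-41.2/20) = 0.00871.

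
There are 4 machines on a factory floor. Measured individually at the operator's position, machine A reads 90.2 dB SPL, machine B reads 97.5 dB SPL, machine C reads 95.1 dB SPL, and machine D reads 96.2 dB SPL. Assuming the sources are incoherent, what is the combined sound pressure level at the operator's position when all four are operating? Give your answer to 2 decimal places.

101.48 dB SPL

Incoherent sources sum as intensities:
L_total = 10·log₁₀(10^(90.2/10) + 10^(97.5/10) + 10^(95.1/10) + 10^(96.2/10)) = 10·log₁₀(14075000000) = 101.48 dB SPL.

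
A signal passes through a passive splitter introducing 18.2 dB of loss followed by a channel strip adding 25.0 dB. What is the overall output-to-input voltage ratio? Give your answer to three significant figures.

2.19

Net gain = (−18.2) + 25.0 = 6.8 dB.
Voltage ratio = 10^(6.8/20) = 2.19.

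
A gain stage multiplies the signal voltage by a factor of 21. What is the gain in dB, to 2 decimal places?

26.44 dB

Voltage is an amplitude quantity, so gain = 20·log₁₀(V_out/V_in).
20·log₁₀(21) = 26.44 dB.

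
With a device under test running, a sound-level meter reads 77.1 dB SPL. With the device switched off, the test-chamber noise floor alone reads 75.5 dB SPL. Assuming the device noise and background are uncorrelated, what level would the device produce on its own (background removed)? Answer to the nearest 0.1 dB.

72.0 dB SPL

Background correction is a power subtraction:
L_src = 10·log₁₀(10^(77.1/10) − 10^(75.5/10)) = 10·log₁₀(15800000) = 72.0 dB SPL.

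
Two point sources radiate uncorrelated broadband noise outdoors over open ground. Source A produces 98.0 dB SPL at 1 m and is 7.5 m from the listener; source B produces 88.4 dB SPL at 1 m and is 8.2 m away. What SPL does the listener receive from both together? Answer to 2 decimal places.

80.88 dB SPL

At the listener: L_A = 98.0 − 20·log₁₀(7.5) = 80.499 dB; L_B = 88.4 − 20·log₁₀(8.2) = 70.124 dB.
Combined: 10·log₁₀(10^(80.499/10)+10^(70.124/10)) = 80.88 dB SPL.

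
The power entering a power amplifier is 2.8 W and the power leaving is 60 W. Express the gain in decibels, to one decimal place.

For a power ratio, dB = 10·log₁₀(P₂/P₁).
10·log₁₀(60/2.8) = 10·log₁₀(21.43) = 13.3 dB.

13.3 dB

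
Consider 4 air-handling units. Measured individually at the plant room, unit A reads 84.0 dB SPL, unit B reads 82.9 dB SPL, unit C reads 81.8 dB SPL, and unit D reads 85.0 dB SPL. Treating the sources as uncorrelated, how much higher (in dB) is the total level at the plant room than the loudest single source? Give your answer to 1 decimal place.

Add the sources as powers (linear), then convert back to dB:
L_total = 10·log₁₀(10^(84.0/10) + 10^(82.9/10) + 10^(81.8/10) + 10^(85.0/10)) = 89.61 dB SPL.
Excess over the loudest (85.0 dB): 89.61 − 85.0 = 4.6 dB.

4.6 dB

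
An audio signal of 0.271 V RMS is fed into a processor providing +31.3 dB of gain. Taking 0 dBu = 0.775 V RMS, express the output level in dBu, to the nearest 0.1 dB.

+22.2 dBu

Input level: 20·log₁₀(0.271/0.775) = -9.13 dBu.
Output: -9.13 + 31.3 = +22.2 dBu.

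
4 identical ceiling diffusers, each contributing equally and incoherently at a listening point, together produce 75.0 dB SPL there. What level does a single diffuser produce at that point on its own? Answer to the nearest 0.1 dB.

69.0 dB SPL

4 equal incoherent sources add 10·log₁₀(4) = 6.02 dB over one source.
L_one = 75.0 − 6.02 = 69.0 dB SPL.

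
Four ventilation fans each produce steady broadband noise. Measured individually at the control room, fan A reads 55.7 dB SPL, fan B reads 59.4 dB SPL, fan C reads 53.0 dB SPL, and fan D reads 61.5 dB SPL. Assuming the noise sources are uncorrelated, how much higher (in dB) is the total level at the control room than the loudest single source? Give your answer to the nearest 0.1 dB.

3.1 dB

Uncorrelated sources add in intensity (power), not in dB.
L_total = 10·log₁₀(10^(55.7/10) + 10^(59.4/10) + 10^(53.0/10) + 10^(61.5/10)) = 64.56 dB SPL.
Excess over the loudest (61.5 dB): 64.56 − 61.5 = 3.1 dB.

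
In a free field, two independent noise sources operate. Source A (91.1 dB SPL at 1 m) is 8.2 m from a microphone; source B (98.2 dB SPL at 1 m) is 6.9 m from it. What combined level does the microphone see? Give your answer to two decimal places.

81.98 dB SPL

At the listener: L_A = 91.1 − 20·log₁₀(8.2) = 72.824 dB; L_B = 98.2 − 20·log₁₀(6.9) = 81.423 dB.
Combined: 10·log₁₀(10^(72.824/10)+10^(81.423/10)) = 81.98 dB SPL.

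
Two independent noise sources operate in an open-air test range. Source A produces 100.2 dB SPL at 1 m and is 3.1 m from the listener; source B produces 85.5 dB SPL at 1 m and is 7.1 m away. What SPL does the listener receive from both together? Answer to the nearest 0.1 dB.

90.4 dB SPL

At the listener: L_A = 100.2 − 20·log₁₀(3.1) = 90.37 dB; L_B = 85.5 − 20·log₁₀(7.1) = 68.47 dB.
Combined: 10·log₁₀(10^(90.37/10)+10^(68.47/10)) = 90.4 dB SPL.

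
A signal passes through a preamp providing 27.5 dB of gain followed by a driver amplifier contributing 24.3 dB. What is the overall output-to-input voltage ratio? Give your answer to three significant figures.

Net gain = 27.5 + 24.3 = 51.8 dB.
Voltage ratio = 10^(51.8/20) = 389.

389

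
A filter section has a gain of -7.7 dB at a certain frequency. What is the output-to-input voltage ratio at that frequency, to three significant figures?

0.412

Voltage ratio = 10^(dB/20).
10^(-7.7/20) = 10^(-0.3850) = 0.412.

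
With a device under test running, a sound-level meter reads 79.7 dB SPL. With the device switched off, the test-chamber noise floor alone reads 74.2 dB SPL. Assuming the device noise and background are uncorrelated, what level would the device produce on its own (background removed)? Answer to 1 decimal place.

78.3 dB SPL

Subtract intensities: L_src = 10·log₁₀(10^(L_total/10) − 10^(L_bg/10)).
L_src = 10·log₁₀(10^(79.7/10) − 10^(74.2/10)) = 10·log₁₀(67020000) = 78.3 dB SPL.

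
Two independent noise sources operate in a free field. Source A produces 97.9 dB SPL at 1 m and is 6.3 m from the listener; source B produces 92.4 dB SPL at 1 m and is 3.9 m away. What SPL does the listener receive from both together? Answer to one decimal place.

At the listener: L_A = 97.9 − 20·log₁₀(6.3) = 81.91 dB; L_B = 92.4 − 20·log₁₀(3.9) = 80.58 dB.
Combined: 10·log₁₀(10^(81.91/10)+10^(80.58/10)) = 84.3 dB SPL.

84.3 dB SPL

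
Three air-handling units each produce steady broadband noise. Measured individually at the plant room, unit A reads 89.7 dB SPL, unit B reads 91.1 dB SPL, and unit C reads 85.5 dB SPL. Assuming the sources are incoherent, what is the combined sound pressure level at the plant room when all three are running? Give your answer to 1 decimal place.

Add the sources as powers (linear), then convert back to dB:
L_total = 10·log₁₀(10^(89.7/10) + 10^(91.1/10) + 10^(85.5/10)) = 10·log₁₀(2576000000) = 94.1 dB SPL.

94.1 dB SPL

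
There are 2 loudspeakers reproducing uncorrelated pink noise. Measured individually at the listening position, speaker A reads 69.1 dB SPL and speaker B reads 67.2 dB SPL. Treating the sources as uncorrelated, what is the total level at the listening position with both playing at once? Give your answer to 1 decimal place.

Incoherent sources sum as intensities:
L_total = 10·log₁₀(10^(69.1/10) + 10^(67.2/10)) = 10·log₁₀(13380000) = 71.3 dB SPL.

71.3 dB SPL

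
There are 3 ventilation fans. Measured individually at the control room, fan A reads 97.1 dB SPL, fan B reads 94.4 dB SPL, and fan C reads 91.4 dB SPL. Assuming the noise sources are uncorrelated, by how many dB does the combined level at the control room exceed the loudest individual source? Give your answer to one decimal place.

2.6 dB

Incoherent sources sum as intensities:
L_total = 10·log₁₀(10^(97.1/10) + 10^(94.4/10) + 10^(91.4/10)) = 99.67 dB SPL.
Excess over the loudest (97.1 dB): 99.67 − 97.1 = 2.6 dB.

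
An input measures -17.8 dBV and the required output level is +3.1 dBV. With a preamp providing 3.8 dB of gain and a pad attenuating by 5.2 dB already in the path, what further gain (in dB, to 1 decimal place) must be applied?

The required make-up gain is the shortfall in the dB sum.
G = +3.1 − (-17.8) − 3.8 + 5.2 = 22.3 dB.

22.3 dB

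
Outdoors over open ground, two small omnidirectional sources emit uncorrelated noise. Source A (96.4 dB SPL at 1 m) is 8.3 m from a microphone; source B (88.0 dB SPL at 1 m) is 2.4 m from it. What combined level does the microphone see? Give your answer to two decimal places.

At the listener: L_A = 96.4 − 20·log₁₀(8.3) = 78.018 dB; L_B = 88.0 − 20·log₁₀(2.4) = 80.396 dB.
Combined: 10·log₁₀(10^(78.018/10)+10^(80.396/10)) = 82.38 dB SPL.

82.38 dB SPL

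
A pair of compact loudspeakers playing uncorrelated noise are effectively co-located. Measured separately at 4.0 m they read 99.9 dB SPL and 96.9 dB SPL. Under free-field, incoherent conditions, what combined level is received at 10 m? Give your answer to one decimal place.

93.7 dB SPL

Combined at 4.0 m: 10·log₁₀(10^(99.9/10)+10^(96.9/10)) = 101.66 dB SPL.
Then apply −20·log₁₀(10/4.0) = -7.96 dB → 93.7 dB SPL.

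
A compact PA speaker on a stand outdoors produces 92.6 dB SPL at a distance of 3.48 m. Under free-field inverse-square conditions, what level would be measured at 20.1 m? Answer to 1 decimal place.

77.4 dB SPL

Inverse-square spreading gives ΔL = −20·log₁₀(d₂/d₁).
ΔL = −20·log₁₀(20.1/3.48) = -15.23 dB, so L₂ = 92.6 + (-15.23) = 77.4 dB SPL.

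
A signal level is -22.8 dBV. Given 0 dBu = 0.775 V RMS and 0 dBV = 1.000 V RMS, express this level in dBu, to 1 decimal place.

The offset between the scales is 20·log₁₀(0.775/1.000) = −2.214 dB.
So dBu = -22.8 + 2.214 = -20.6 dBu.

-20.6 dBu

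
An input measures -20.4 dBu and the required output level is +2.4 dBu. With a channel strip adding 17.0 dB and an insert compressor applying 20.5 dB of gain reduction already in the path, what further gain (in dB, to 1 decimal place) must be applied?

The required make-up gain is the shortfall in the dB sum.
G = +2.4 − (-20.4) − 17.0 + 20.5 = 26.3 dB.

26.3 dB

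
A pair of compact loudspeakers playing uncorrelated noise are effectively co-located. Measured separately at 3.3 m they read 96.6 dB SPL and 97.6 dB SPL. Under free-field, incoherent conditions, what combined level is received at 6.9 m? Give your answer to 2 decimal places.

93.73 dB SPL

Combined at 3.3 m: 10·log₁₀(10^(96.6/10)+10^(97.6/10)) = 100.139 dB SPL.
Then apply −20·log₁₀(6.9/3.3) = -6.407 dB → 93.73 dB SPL.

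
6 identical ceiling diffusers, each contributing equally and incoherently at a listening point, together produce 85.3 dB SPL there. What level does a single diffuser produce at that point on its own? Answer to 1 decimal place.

6 equal incoherent sources add 10·log₁₀(6) = 7.78 dB over one source.
L_one = 85.3 − 7.78 = 77.5 dB SPL.

77.5 dB SPL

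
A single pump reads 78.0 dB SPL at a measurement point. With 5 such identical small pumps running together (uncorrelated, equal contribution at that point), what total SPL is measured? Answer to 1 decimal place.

85.0 dB SPL

5 equal incoherent sources raise the level by 10·log₁₀(5) = 6.99 dB.
L_total = 78.0 + 6.99 = 85.0 dB SPL.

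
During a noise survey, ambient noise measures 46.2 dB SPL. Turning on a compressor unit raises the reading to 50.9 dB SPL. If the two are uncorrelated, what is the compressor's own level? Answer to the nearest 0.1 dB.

49.1 dB SPL

Remove the background by subtracting linear intensities:
L_src = 10·log₁₀(10^(50.9/10) − 10^(46.2/10)) = 10·log₁₀(81340) = 49.1 dB SPL.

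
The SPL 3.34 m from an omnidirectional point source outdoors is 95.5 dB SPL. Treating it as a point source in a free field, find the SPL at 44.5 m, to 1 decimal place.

Inverse-square spreading gives ΔL = −20·log₁₀(d₂/d₁).
ΔL = −20·log₁₀(44.5/3.34) = -22.49 dB, so L₂ = 95.5 + (-22.49) = 73.0 dB SPL.

73.0 dB SPL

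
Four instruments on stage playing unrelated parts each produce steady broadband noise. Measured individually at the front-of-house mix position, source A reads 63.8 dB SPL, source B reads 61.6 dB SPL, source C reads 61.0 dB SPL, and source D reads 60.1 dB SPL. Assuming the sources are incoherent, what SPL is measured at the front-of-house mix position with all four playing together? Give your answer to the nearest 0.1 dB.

67.9 dB SPL

Add the sources as powers (linear), then convert back to dB:
L_total = 10·log₁₀(10^(63.8/10) + 10^(61.6/10) + 10^(61.0/10) + 10^(60.1/10)) = 10·log₁₀(6126000) = 67.9 dB SPL.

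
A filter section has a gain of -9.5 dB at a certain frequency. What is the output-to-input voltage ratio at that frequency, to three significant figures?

Voltage ratio = 10^(dB/20).
10^(-9.5/20) = 10^(-0.4750) = 0.335.

0.335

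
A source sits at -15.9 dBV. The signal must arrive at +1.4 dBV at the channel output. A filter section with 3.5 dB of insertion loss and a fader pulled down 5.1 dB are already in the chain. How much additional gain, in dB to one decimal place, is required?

25.9 dB

The required make-up gain is the shortfall in the dB sum.
G = +1.4 − (-15.9) + 3.5 + 5.1 = 25.9 dB.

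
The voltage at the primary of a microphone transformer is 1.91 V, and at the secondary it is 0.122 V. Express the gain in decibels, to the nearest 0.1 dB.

-23.9 dB

Voltage is an amplitude quantity, so gain = 20·log₁₀(V_out/V_in).
20·log₁₀(0.122/1.91) = 20·log₁₀(0.06387) = -23.9 dB.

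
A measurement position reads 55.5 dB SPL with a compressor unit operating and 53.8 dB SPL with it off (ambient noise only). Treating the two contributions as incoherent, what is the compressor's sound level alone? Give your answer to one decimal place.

Remove the background by subtracting linear intensities:
L_src = 10·log₁₀(10^(55.5/10) − 10^(53.8/10)) = 10·log₁₀(114900) = 50.6 dB SPL.

50.6 dB SPL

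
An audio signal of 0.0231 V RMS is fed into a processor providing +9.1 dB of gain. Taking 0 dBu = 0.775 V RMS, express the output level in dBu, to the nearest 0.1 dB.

Input level: 20·log₁₀(0.0231/0.775) = -30.51 dBu.
Output: -30.51 + 9.1 = -21.4 dBu.

-21.4 dBu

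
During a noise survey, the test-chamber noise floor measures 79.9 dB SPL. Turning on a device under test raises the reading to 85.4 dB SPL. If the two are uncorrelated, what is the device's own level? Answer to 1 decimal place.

Subtract intensities: L_src = 10·log₁₀(10^(L_total/10) − 10^(L_bg/10)).
L_src = 10·log₁₀(10^(85.4/10) − 10^(79.9/10)) = 10·log₁₀(249000000) = 84.0 dB SPL.

84.0 dB SPL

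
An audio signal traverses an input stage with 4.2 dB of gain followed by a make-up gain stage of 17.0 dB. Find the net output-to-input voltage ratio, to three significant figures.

Net gain = 4.2 + 17.0 = 21.2 dB.
Voltage ratio = 10^(21.2/20) = 11.5.

11.5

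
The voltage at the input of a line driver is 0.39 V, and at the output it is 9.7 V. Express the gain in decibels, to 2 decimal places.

27.91 dB

For a voltage ratio, dB = 20·log₁₀(V₂/V₁).
20·log₁₀(9.7/0.39) = 20·log₁₀(24.87) = 27.91 dB.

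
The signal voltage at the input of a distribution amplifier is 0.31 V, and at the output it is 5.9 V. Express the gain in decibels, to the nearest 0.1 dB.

Voltage is an amplitude quantity, so gain = 20·log₁₀(V_out/V_in).
20·log₁₀(5.9/0.31) = 20·log₁₀(19.03) = 25.6 dB.

25.6 dB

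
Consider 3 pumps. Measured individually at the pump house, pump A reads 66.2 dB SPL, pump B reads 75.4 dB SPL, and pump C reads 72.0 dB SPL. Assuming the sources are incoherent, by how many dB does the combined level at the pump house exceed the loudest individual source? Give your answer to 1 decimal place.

2.0 dB

Add the sources as powers (linear), then convert back to dB:
L_total = 10·log₁₀(10^(66.2/10) + 10^(75.4/10) + 10^(72.0/10)) = 77.38 dB SPL.
Excess over the loudest (75.4 dB): 77.38 − 75.4 = 2.0 dB.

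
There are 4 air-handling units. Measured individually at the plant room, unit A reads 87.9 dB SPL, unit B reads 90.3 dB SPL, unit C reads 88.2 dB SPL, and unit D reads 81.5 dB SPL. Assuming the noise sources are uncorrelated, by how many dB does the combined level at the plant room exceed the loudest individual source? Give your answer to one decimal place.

Uncorrelated sources add in intensity (power), not in dB.
L_total = 10·log₁₀(10^(87.9/10) + 10^(90.3/10) + 10^(88.2/10) + 10^(81.5/10)) = 93.96 dB SPL.
Excess over the loudest (90.3 dB): 93.96 − 90.3 = 3.7 dB.

3.7 dB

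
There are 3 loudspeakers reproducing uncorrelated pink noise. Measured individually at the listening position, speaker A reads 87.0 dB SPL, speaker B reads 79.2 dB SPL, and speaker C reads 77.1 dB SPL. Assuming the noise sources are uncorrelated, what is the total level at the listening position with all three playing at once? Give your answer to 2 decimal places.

Incoherent sources sum as intensities:
L_total = 10·log₁₀(10^(87.0/10) + 10^(79.2/10) + 10^(77.1/10)) = 10·log₁₀(635600000) = 88.03 dB SPL.

88.03 dB SPL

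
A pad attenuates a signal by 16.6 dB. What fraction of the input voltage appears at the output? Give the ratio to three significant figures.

0.148

Voltage ratio = 10^(dB/20).
10^(-16.6/20) = 10^(-0.8300) = 0.148.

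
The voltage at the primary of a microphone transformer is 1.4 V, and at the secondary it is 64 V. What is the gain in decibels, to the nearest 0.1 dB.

Voltage ratio → dB uses the 20·log₁₀ form:
20·log₁₀(64/1.4) = 20·log₁₀(45.71) = 33.2 dB.

33.2 dB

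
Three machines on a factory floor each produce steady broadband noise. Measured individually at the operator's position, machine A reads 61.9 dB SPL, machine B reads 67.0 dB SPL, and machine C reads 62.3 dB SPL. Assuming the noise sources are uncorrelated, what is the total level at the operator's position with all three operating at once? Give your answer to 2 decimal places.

69.17 dB SPL

Add the sources as powers (linear), then convert back to dB:
L_total = 10·log₁₀(10^(61.9/10) + 10^(67.0/10) + 10^(62.3/10)) = 10·log₁₀(8259000) = 69.17 dB SPL.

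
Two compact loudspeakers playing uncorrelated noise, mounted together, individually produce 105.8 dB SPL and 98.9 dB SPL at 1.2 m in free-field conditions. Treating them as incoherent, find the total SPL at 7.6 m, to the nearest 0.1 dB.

90.6 dB SPL

Combined at 1.2 m: 10·log₁₀(10^(105.8/10)+10^(98.9/10)) = 106.61 dB SPL.
Then apply −20·log₁₀(7.6/1.2) = -16.03 dB → 90.6 dB SPL.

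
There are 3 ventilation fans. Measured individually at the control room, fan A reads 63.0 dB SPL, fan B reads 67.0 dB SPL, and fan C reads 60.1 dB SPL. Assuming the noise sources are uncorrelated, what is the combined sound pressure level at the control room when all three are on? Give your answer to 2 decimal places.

Add the sources as powers (linear), then convert back to dB:
L_total = 10·log₁₀(10^(63.0/10) + 10^(67.0/10) + 10^(60.1/10)) = 10·log₁₀(8030000) = 69.05 dB SPL.

69.05 dB SPL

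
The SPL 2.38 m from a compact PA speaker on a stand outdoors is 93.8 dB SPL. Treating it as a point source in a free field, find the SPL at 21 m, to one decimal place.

Free-field point source: level drops by 20·log₁₀ of the distance ratio.
ΔL = −20·log₁₀(21/2.38) = -18.91 dB, so L₂ = 93.8 + (-18.91) = 74.9 dB SPL.

74.9 dB SPL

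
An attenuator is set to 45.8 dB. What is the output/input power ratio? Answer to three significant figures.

0.0000263

Power ratio = 10^(dB/10).
10^(-45.8/10) = 10^(-4.580) = 0.0000263.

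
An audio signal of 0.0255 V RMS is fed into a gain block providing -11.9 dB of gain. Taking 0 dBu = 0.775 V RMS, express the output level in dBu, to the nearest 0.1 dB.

-41.6 dBu

Input level: 20·log₁₀(0.0255/0.775) = -29.66 dBu.
Output: -29.66 − 11.9 = -41.6 dBu.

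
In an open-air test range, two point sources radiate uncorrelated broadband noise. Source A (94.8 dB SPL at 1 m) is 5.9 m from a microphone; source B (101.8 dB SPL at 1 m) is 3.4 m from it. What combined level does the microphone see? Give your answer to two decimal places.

At the listener: L_A = 94.8 − 20·log₁₀(5.9) = 79.383 dB; L_B = 101.8 − 20·log₁₀(3.4) = 91.170 dB.
Combined: 10·log₁₀(10^(79.383/10)+10^(91.170/10)) = 91.45 dB SPL.

91.45 dB SPL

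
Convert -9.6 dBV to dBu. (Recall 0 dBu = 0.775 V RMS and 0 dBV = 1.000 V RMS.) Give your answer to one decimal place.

The offset between the scales is 20·log₁₀(0.775/1.000) = −2.214 dB.
So dBu = -9.6 + 2.214 = -7.4 dBu.

-7.4 dBu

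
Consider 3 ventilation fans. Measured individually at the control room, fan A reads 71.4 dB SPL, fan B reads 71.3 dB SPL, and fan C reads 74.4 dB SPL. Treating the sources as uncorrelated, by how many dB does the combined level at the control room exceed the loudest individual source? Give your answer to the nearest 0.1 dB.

Incoherent sources sum as intensities:
L_total = 10·log₁₀(10^(71.4/10) + 10^(71.3/10) + 10^(74.4/10)) = 77.39 dB SPL.
Excess over the loudest (74.4 dB): 77.39 − 74.4 = 3.0 dB.

3.0 dB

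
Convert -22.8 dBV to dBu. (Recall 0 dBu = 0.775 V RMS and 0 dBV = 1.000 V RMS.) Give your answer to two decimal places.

-20.59 dBu

The offset between the scales is 20·log₁₀(0.775/1.000) = −2.214 dB.
So dBu = -22.8 + 2.214 = -20.59 dBu.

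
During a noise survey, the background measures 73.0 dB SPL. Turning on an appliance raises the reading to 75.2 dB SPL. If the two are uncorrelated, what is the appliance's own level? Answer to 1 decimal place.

Background correction is a power subtraction:
L_src = 10·log₁₀(10^(75.2/10) − 10^(73.0/10)) = 10·log₁₀(13160000) = 71.2 dB SPL.

71.2 dB SPL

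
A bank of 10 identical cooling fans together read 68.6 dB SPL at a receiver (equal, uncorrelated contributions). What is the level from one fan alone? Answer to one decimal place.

10 equal incoherent sources add 10·log₁₀(10) = 10.00 dB over one source.
L_one = 68.6 − 10.00 = 58.6 dB SPL.

58.6 dB SPL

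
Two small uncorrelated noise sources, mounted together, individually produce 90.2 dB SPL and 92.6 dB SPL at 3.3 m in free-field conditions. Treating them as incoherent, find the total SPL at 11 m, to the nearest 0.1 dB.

Combined at 3.3 m: 10·log₁₀(10^(90.2/10)+10^(92.6/10)) = 94.57 dB SPL.
Then apply −20·log₁₀(11/3.3) = -10.46 dB → 84.1 dB SPL.

84.1 dB SPL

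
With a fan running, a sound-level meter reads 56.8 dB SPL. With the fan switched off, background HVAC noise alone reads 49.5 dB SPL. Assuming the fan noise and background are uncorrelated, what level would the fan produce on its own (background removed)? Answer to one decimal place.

Background correction is a power subtraction:
L_src = 10·log₁₀(10^(56.8/10) − 10^(49.5/10)) = 10·log₁₀(389500) = 55.9 dB SPL.

55.9 dB SPL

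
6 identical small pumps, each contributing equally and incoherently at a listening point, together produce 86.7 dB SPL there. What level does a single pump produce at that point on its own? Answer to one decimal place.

78.9 dB SPL

6 equal incoherent sources add 10·log₁₀(6) = 7.78 dB over one source.
L_one = 86.7 − 7.78 = 78.9 dB SPL.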